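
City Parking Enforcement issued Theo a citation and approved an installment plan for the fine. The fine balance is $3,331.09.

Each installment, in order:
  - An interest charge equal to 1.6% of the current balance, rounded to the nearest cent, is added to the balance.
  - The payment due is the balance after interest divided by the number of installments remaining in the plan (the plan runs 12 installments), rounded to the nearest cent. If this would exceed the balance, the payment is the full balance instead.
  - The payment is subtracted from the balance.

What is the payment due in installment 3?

$291.13

Installment 1: $3,331.09 +$53.30 interest = $3,384.39; pay $282.03 → $3,102.36
Installment 2: $3,102.36 +$49.64 interest = $3,152.00; pay $286.55 → $2,865.45
Installment 3: $2,865.45 +$45.85 interest = $2,911.30; pay $291.13 → $2,620.17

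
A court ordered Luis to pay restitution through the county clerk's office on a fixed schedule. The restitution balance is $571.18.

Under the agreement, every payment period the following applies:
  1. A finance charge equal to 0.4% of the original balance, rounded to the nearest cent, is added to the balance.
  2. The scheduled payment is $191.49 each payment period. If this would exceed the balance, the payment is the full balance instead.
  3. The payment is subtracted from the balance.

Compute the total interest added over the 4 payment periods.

Payment period 1: opening $571.18; interest $2.28 → $573.46; payment $191.49; balance $381.97
Payment period 2: opening $381.97; interest $2.28 → $384.25; payment $191.49; balance $192.76
Payment period 3: opening $192.76; interest $2.28 → $195.04; payment $191.49; balance $3.55
Payment period 4: opening $3.55; interest $2.28 → $5.83; payment $5.83; balance $0.00
Total interest: $2.28 + $2.28 + $2.28 + $2.28 = $9.12

$9.12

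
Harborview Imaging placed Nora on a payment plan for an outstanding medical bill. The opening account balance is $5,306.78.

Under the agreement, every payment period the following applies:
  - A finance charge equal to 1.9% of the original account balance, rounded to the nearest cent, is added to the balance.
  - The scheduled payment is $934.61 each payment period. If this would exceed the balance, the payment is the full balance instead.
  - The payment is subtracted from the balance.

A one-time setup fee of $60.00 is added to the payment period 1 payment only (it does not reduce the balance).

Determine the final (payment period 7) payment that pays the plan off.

$404.93

Payment period 1: $5,306.78 +$100.83 interest = $5,407.61; pay $934.61 (+ $60.00 fee) → $4,473.00
Payment period 2: $4,473.00 +$100.83 interest = $4,573.83; pay $934.61 → $3,639.22
Payment period 3: $3,639.22 +$100.83 interest = $3,740.05; pay $934.61 → $2,805.44
Payment period 4: $2,805.44 +$100.83 interest = $2,906.27; pay $934.61 → $1,971.66
Payment period 5: $1,971.66 +$100.83 interest = $2,072.49; pay $934.61 → $1,137.88
Payment period 6: $1,137.88 +$100.83 interest = $1,238.71; pay $934.61 → $304.10
Payment period 7: $304.10 +$100.83 interest = $404.93; pay $404.93 → $0.00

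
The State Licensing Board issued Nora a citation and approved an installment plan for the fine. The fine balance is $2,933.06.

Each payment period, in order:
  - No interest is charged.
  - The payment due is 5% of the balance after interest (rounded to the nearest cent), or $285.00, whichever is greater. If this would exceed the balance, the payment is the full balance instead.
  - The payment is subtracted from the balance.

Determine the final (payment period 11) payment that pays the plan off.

Payment period 1: $2,933.06 − $285.00 → $2,648.06
Payment period 2: $2,648.06 − $285.00 → $2,363.06
Payment period 3: $2,363.06 − $285.00 → $2,078.06
Payment period 4: $2,078.06 − $285.00 → $1,793.06
Payment period 5: $1,793.06 − $285.00 → $1,508.06
Payment period 6: $1,508.06 − $285.00 → $1,223.06
Payment period 7: $1,223.06 − $285.00 → $938.06
Payment period 8: $938.06 − $285.00 → $653.06
Payment period 9: $653.06 − $285.00 → $368.06
Payment period 10: $368.06 − $285.00 → $83.06
Payment period 11: $83.06 − $83.06 → $0.00

$83.06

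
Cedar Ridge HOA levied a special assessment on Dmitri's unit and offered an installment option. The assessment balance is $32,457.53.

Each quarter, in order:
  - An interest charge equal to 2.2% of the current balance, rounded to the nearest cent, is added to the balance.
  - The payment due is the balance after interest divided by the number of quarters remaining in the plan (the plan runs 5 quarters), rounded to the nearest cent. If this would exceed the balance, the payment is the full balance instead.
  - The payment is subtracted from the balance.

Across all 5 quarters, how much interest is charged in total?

$2,206.09

Quarter 1: $32,457.53 +$714.07 interest = $33,171.60; pay $6,634.32 → $26,537.28
Quarter 2: $26,537.28 +$583.82 interest = $27,121.10; pay $6,780.28 → $20,340.82
Quarter 3: $20,340.82 +$447.50 interest = $20,788.32; pay $6,929.44 → $13,858.88
Quarter 4: $13,858.88 +$304.90 interest = $14,163.78; pay $7,081.89 → $7,081.89
Quarter 5: $7,081.89 +$155.80 interest = $7,237.69; pay $7,237.69 → $0.00
Total interest: $714.07 + $583.82 + $447.50 + $304.90 + $155.80 = $2,206.09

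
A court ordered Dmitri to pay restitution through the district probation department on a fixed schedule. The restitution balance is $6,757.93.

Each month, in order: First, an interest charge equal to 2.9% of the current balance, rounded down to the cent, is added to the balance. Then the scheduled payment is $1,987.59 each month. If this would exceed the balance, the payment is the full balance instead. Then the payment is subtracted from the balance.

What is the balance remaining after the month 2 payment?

Month 1: $6,757.93 +$195.97 interest = $6,953.90; pay $1,987.59 → $4,966.31
Month 2: $4,966.31 +$144.02 interest = $5,110.33; pay $1,987.59 → $3,122.74

$3,122.74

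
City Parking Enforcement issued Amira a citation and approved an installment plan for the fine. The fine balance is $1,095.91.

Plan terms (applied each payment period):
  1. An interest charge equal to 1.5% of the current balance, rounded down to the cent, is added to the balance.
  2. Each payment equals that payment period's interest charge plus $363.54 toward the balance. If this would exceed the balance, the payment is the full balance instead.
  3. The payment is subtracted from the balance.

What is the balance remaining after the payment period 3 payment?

Payment period 1: opening $1,095.91; interest $16.43 → $1,112.34; payment $379.97; balance $732.37
Payment period 2: opening $732.37; interest $10.98 → $743.35; payment $374.52; balance $368.83
Payment period 3: opening $368.83; interest $5.53 → $374.36; payment $369.07; balance $5.29

$5.29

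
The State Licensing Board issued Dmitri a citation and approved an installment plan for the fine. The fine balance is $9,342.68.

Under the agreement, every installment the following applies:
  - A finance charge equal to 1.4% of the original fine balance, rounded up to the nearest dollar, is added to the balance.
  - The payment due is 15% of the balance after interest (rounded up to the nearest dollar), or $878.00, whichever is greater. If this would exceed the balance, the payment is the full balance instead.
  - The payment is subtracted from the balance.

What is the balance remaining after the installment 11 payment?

Installment 1: $9,342.68 +$131.00 interest = $9,473.68; pay $1,422.00 → $8,051.68
Installment 2: $8,051.68 +$131.00 interest = $8,182.68; pay $1,228.00 → $6,954.68
Installment 3: $6,954.68 +$131.00 interest = $7,085.68; pay $1,063.00 → $6,022.68
Installment 4: $6,022.68 +$131.00 interest = $6,153.68; pay $924.00 → $5,229.68
Installment 5: $5,229.68 +$131.00 interest = $5,360.68; pay $878.00 → $4,482.68
Installment 6: $4,482.68 +$131.00 interest = $4,613.68; pay $878.00 → $3,735.68
Installment 7: $3,735.68 +$131.00 interest = $3,866.68; pay $878.00 → $2,988.68
Installment 8: $2,988.68 +$131.00 interest = $3,119.68; pay $878.00 → $2,241.68
Installment 9: $2,241.68 +$131.00 interest = $2,372.68; pay $878.00 → $1,494.68
Installment 10: $1,494.68 +$131.00 interest = $1,625.68; pay $878.00 → $747.68
Installment 11: $747.68 +$131.00 interest = $878.68; pay $878.00 → $0.68

$0.68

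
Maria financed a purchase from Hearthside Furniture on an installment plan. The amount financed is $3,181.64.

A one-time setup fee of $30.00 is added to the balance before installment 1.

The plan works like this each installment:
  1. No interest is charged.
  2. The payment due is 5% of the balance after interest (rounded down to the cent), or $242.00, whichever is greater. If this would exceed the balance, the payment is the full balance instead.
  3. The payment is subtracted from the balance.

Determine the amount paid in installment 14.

$65.64

# | Opening | Payment | End bal
1 | $3,211.64 | $242.00 | $2,969.64
2 | $2,969.64 | $242.00 | $2,727.64
3 | $2,727.64 | $242.00 | $2,485.64
4 | $2,485.64 | $242.00 | $2,243.64
5 | $2,243.64 | $242.00 | $2,001.64
6 | $2,001.64 | $242.00 | $1,759.64
7 | $1,759.64 | $242.00 | $1,517.64
8 | $1,517.64 | $242.00 | $1,275.64
9 | $1,275.64 | $242.00 | $1,033.64
10 | $1,033.64 | $242.00 | $791.64
11 | $791.64 | $242.00 | $549.64
12 | $549.64 | $242.00 | $307.64
13 | $307.64 | $242.00 | $65.64
14 | $65.64 | $65.64 | $0.00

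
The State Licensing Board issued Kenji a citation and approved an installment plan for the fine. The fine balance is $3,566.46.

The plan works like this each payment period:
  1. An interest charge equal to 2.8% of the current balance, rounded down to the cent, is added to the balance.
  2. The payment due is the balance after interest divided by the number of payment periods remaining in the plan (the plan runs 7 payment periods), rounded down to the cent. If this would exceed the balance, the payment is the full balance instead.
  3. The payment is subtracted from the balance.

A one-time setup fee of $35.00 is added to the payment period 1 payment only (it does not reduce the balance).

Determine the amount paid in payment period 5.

$584.93

Payment period 1: opening $3,566.46; interest $99.86 → $3,666.32; payment $523.76 (+ $35.00 fee); balance $3,142.56
Payment period 2: opening $3,142.56; interest $87.99 → $3,230.55; payment $538.42; balance $2,692.13
Payment period 3: opening $2,692.13; interest $75.37 → $2,767.50; payment $553.50; balance $2,214.00
Payment period 4: opening $2,214.00; interest $61.99 → $2,275.99; payment $568.99; balance $1,707.00
Payment period 5: opening $1,707.00; interest $47.79 → $1,754.79; payment $584.93; balance $1,169.86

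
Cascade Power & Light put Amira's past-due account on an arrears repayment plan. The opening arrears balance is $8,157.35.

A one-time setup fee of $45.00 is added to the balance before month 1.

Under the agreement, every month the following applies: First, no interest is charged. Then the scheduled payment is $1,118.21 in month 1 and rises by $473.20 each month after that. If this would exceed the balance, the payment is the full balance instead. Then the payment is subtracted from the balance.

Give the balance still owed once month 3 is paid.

# | Opening | Payment | End bal
1 | $8,202.35 | $1,118.21 | $7,084.14
2 | $7,084.14 | $1,591.41 | $5,492.73
3 | $5,492.73 | $2,064.61 | $3,428.12

$3,428.12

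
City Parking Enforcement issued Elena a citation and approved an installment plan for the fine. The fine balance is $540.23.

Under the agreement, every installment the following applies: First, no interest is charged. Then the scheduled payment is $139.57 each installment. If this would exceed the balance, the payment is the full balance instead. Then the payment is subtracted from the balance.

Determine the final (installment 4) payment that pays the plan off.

$121.52

# | Opening | Payment | End bal
1 | $540.23 | $139.57 | $400.66
2 | $400.66 | $139.57 | $261.09
3 | $261.09 | $139.57 | $121.52
4 | $121.52 | $121.52 | $0.00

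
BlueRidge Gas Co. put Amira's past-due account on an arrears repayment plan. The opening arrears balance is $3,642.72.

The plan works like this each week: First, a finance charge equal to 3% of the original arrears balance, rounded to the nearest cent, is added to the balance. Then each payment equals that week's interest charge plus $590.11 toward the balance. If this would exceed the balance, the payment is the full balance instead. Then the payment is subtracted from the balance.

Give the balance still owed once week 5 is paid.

$692.17

Week 1: $3,642.72 +$109.28 interest = $3,752.00; pay $699.39 → $3,052.61
Week 2: $3,052.61 +$109.28 interest = $3,161.89; pay $699.39 → $2,462.50
Week 3: $2,462.50 +$109.28 interest = $2,571.78; pay $699.39 → $1,872.39
Week 4: $1,872.39 +$109.28 interest = $1,981.67; pay $699.39 → $1,282.28
Week 5: $1,282.28 +$109.28 interest = $1,391.56; pay $699.39 → $692.17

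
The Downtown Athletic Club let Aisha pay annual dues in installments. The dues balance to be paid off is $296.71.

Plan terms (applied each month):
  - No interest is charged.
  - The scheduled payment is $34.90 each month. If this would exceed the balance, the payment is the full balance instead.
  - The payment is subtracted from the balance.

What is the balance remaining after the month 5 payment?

$122.21

Month 1: $296.71 − $34.90 → $261.81
Month 2: $261.81 − $34.90 → $226.91
Month 3: $226.91 − $34.90 → $192.01
Month 4: $192.01 − $34.90 → $157.11
Month 5: $157.11 − $34.90 → $122.21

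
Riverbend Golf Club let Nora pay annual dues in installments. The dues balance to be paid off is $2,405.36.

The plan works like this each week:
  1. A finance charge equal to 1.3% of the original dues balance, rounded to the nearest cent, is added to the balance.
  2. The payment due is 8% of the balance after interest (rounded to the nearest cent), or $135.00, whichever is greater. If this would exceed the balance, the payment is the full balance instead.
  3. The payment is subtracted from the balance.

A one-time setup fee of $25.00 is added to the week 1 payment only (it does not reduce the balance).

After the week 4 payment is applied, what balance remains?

Week 1: opening $2,405.36; interest $31.27 → $2,436.63; payment $194.93 (+ $25.00 fee); balance $2,241.70
Week 2: opening $2,241.70; interest $31.27 → $2,272.97; payment $181.84; balance $2,091.13
Week 3: opening $2,091.13; interest $31.27 → $2,122.40; payment $169.79; balance $1,952.61
Week 4: opening $1,952.61; interest $31.27 → $1,983.88; payment $158.71; balance $1,825.17

$1,825.17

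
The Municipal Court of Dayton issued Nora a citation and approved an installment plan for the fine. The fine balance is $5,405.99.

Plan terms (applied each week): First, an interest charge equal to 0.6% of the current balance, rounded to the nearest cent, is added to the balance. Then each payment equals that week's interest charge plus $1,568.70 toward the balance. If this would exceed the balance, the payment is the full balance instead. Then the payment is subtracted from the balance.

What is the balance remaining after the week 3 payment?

$699.89

# | Opening | Interest | Payment | End bal
1 | $5,405.99 | $32.44 | $1,601.14 | $3,837.29
2 | $3,837.29 | $23.02 | $1,591.72 | $2,268.59
3 | $2,268.59 | $13.61 | $1,582.31 | $699.89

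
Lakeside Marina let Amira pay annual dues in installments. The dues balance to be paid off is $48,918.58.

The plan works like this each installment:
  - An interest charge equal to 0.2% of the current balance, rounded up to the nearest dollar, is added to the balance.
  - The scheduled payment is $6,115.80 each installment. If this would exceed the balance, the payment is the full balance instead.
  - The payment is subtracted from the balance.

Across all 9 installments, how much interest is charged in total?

Installment 1: $48,918.58 +$98.00 interest = $49,016.58; pay $6,115.80 → $42,900.78
Installment 2: $42,900.78 +$86.00 interest = $42,986.78; pay $6,115.80 → $36,870.98
Installment 3: $36,870.98 +$74.00 interest = $36,944.98; pay $6,115.80 → $30,829.18
Installment 4: $30,829.18 +$62.00 interest = $30,891.18; pay $6,115.80 → $24,775.38
Installment 5: $24,775.38 +$50.00 interest = $24,825.38; pay $6,115.80 → $18,709.58
Installment 6: $18,709.58 +$38.00 interest = $18,747.58; pay $6,115.80 → $12,631.78
Installment 7: $12,631.78 +$26.00 interest = $12,657.78; pay $6,115.80 → $6,541.98
Installment 8: $6,541.98 +$14.00 interest = $6,555.98; pay $6,115.80 → $440.18
Installment 9: $440.18 +$1.00 interest = $441.18; pay $441.18 → $0.00
Total interest: $98.00 + $86.00 + $74.00 + $62.00 + $50.00 + $38.00 + $26.00 + $14.00 + $1.00 = $449.00

$449.00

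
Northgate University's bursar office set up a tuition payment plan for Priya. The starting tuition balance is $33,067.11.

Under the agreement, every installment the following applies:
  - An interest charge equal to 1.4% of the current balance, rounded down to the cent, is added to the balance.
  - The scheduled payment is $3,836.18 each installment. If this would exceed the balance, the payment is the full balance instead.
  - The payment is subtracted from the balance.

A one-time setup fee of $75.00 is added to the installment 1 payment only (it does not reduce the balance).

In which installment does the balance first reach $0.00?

10

Installment 1: $33,067.11 +$462.93 interest = $33,530.04; pay $3,836.18 (+ $75.00 fee) → $29,693.86
Installment 2: $29,693.86 +$415.71 interest = $30,109.57; pay $3,836.18 → $26,273.39
Installment 3: $26,273.39 +$367.82 interest = $26,641.21; pay $3,836.18 → $22,805.03
Installment 4: $22,805.03 +$319.27 interest = $23,124.30; pay $3,836.18 → $19,288.12
Installment 5: $19,288.12 +$270.03 interest = $19,558.15; pay $3,836.18 → $15,721.97
Installment 6: $15,721.97 +$220.10 interest = $15,942.07; pay $3,836.18 → $12,105.89
Installment 7: $12,105.89 +$169.48 interest = $12,275.37; pay $3,836.18 → $8,439.19
Installment 8: $8,439.19 +$118.14 interest = $8,557.33; pay $3,836.18 → $4,721.15
Installment 9: $4,721.15 +$66.09 interest = $4,787.24; pay $3,836.18 → $951.06
Installment 10: $951.06 +$13.31 interest = $964.37; pay $964.37 → $0.00
Balance reaches $0.00 in installment 10.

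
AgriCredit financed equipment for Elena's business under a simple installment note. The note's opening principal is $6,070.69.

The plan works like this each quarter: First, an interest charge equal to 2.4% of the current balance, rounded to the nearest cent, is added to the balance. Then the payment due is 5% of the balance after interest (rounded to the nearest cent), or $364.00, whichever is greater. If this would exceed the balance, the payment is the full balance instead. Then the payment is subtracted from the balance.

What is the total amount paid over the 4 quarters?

Quarter 1: opening $6,070.69; interest $145.70 → $6,216.39; payment $364.00; balance $5,852.39
Quarter 2: opening $5,852.39; interest $140.46 → $5,992.85; payment $364.00; balance $5,628.85
Quarter 3: opening $5,628.85; interest $135.09 → $5,763.94; payment $364.00; balance $5,399.94
Quarter 4: opening $5,399.94; interest $129.60 → $5,529.54; payment $364.00; balance $5,165.54
Total paid: $1,456.00

$1,456.00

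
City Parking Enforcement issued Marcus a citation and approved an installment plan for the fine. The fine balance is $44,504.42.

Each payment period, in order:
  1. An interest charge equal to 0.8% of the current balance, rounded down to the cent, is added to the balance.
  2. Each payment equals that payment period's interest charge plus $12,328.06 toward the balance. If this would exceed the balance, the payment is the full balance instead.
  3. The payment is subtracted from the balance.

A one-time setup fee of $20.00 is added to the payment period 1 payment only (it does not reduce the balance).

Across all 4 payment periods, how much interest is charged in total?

$832.38

Payment period 1: opening $44,504.42; interest $356.03 → $44,860.45; payment $12,684.09 (+ $20.00 fee); balance $32,176.36
Payment period 2: opening $32,176.36; interest $257.41 → $32,433.77; payment $12,585.47; balance $19,848.30
Payment period 3: opening $19,848.30; interest $158.78 → $20,007.08; payment $12,486.84; balance $7,520.24
Payment period 4: opening $7,520.24; interest $60.16 → $7,580.40; payment $7,580.40; balance $0.00
Total interest: $356.03 + $257.41 + $158.78 + $60.16 = $832.38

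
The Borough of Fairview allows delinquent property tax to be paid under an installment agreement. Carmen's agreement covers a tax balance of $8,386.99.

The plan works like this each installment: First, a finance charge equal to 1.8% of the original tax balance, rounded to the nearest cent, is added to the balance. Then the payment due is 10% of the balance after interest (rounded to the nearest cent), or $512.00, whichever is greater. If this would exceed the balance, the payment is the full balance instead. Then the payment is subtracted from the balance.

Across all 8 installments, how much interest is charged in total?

$1,207.76

# | Opening | Interest | Payment | End bal
1 | $8,386.99 | $150.97 | $853.80 | $7,684.16
2 | $7,684.16 | $150.97 | $783.51 | $7,051.62
3 | $7,051.62 | $150.97 | $720.26 | $6,482.33
4 | $6,482.33 | $150.97 | $663.33 | $5,969.97
5 | $5,969.97 | $150.97 | $612.09 | $5,508.85
6 | $5,508.85 | $150.97 | $565.98 | $5,093.84
7 | $5,093.84 | $150.97 | $524.48 | $4,720.33
8 | $4,720.33 | $150.97 | $512.00 | $4,359.30
Total interest: $150.97 + $150.97 + $150.97 + $150.97 + $150.97 + $150.97 + $150.97 + $150.97 = $1,207.76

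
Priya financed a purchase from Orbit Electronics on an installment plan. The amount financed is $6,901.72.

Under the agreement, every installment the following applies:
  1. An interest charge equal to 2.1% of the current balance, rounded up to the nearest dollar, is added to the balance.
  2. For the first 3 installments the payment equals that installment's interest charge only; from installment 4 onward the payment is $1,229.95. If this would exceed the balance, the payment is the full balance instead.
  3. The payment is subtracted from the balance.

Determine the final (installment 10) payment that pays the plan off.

$44.02

Installment 1: $6,901.72 +$145.00 interest = $7,046.72; pay $145.00 → $6,901.72
Installment 2: $6,901.72 +$145.00 interest = $7,046.72; pay $145.00 → $6,901.72
Installment 3: $6,901.72 +$145.00 interest = $7,046.72; pay $145.00 → $6,901.72
Installment 4: $6,901.72 +$145.00 interest = $7,046.72; pay $1,229.95 → $5,816.77
Installment 5: $5,816.77 +$123.00 interest = $5,939.77; pay $1,229.95 → $4,709.82
Installment 6: $4,709.82 +$99.00 interest = $4,808.82; pay $1,229.95 → $3,578.87
Installment 7: $3,578.87 +$76.00 interest = $3,654.87; pay $1,229.95 → $2,424.92
Installment 8: $2,424.92 +$51.00 interest = $2,475.92; pay $1,229.95 → $1,245.97
Installment 9: $1,245.97 +$27.00 interest = $1,272.97; pay $1,229.95 → $43.02
Installment 10: $43.02 +$1.00 interest = $44.02; pay $44.02 → $0.00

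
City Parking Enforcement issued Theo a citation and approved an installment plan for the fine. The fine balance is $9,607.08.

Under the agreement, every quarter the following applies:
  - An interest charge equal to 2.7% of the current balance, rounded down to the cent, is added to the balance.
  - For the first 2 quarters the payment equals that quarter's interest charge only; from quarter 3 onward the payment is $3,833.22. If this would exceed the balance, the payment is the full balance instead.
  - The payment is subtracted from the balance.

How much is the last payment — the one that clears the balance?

$2,426.71

Quarter 1: $9,607.08 +$259.39 interest = $9,866.47; pay $259.39 → $9,607.08
Quarter 2: $9,607.08 +$259.39 interest = $9,866.47; pay $259.39 → $9,607.08
Quarter 3: $9,607.08 +$259.39 interest = $9,866.47; pay $3,833.22 → $6,033.25
Quarter 4: $6,033.25 +$162.89 interest = $6,196.14; pay $3,833.22 → $2,362.92
Quarter 5: $2,362.92 +$63.79 interest = $2,426.71; pay $2,426.71 → $0.00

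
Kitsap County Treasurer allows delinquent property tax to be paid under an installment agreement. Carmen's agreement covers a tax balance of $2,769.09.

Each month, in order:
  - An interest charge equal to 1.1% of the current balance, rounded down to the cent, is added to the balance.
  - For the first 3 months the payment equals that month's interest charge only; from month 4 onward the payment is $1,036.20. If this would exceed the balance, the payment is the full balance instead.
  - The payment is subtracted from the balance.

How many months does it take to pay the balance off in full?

Month 1: $2,769.09 +$30.45 interest = $2,799.54; pay $30.45 → $2,769.09
Month 2: $2,769.09 +$30.45 interest = $2,799.54; pay $30.45 → $2,769.09
Month 3: $2,769.09 +$30.45 interest = $2,799.54; pay $30.45 → $2,769.09
Month 4: $2,769.09 +$30.45 interest = $2,799.54; pay $1,036.20 → $1,763.34
Month 5: $1,763.34 +$19.39 interest = $1,782.73; pay $1,036.20 → $746.53
Month 6: $746.53 +$8.21 interest = $754.74; pay $754.74 → $0.00
Balance reaches $0.00 in month 6.

6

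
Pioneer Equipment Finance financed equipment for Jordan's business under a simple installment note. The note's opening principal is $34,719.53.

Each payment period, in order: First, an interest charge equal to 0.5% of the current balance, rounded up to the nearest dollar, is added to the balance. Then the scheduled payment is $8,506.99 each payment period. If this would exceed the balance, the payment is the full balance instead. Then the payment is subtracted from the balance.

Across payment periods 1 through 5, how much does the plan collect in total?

$35,170.53

# | Opening | Interest | Payment | End bal
1 | $34,719.53 | $174.00 | $8,506.99 | $26,386.54
2 | $26,386.54 | $132.00 | $8,506.99 | $18,011.55
3 | $18,011.55 | $91.00 | $8,506.99 | $9,595.56
4 | $9,595.56 | $48.00 | $8,506.99 | $1,136.57
5 | $1,136.57 | $6.00 | $1,142.57 | $0.00
Total paid: $35,170.53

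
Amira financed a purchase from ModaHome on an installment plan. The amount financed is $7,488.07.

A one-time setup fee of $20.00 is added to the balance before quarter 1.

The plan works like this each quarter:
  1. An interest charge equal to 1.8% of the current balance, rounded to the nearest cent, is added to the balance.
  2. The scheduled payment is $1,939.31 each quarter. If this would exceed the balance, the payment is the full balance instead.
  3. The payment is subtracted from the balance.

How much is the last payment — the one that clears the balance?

$95.92

Quarter 1: opening $7,508.07; interest $135.15 → $7,643.22; payment $1,939.31; balance $5,703.91
Quarter 2: opening $5,703.91; interest $102.67 → $5,806.58; payment $1,939.31; balance $3,867.27
Quarter 3: opening $3,867.27; interest $69.61 → $3,936.88; payment $1,939.31; balance $1,997.57
Quarter 4: opening $1,997.57; interest $35.96 → $2,033.53; payment $1,939.31; balance $94.22
Quarter 5: opening $94.22; interest $1.70 → $95.92; payment $95.92; balance $0.00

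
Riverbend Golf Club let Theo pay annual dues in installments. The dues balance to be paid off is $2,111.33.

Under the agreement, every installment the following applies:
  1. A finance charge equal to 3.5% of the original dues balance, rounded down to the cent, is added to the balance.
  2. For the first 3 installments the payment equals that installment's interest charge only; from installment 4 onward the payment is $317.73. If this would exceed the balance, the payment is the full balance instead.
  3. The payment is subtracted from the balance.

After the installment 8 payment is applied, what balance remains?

Installment 1: $2,111.33 +$73.89 interest = $2,185.22; pay $73.89 → $2,111.33
Installment 2: $2,111.33 +$73.89 interest = $2,185.22; pay $73.89 → $2,111.33
Installment 3: $2,111.33 +$73.89 interest = $2,185.22; pay $73.89 → $2,111.33
Installment 4: $2,111.33 +$73.89 interest = $2,185.22; pay $317.73 → $1,867.49
Installment 5: $1,867.49 +$73.89 interest = $1,941.38; pay $317.73 → $1,623.65
Installment 6: $1,623.65 +$73.89 interest = $1,697.54; pay $317.73 → $1,379.81
Installment 7: $1,379.81 +$73.89 interest = $1,453.70; pay $317.73 → $1,135.97
Installment 8: $1,135.97 +$73.89 interest = $1,209.86; pay $317.73 → $892.13

$892.13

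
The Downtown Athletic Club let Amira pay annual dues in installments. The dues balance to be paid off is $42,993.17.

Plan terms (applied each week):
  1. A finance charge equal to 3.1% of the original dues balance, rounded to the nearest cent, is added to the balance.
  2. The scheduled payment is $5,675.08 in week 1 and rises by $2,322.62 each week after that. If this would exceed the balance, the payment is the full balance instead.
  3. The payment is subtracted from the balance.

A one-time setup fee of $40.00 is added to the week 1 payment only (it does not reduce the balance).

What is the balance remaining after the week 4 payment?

$11,688.29

# | Opening | Interest | Payment | Fee | End bal
1 | $42,993.17 | $1,332.79 | $5,675.08 | $40.00 | $38,650.88
2 | $38,650.88 | $1,332.79 | $7,997.70 | — | $31,985.97
3 | $31,985.97 | $1,332.79 | $10,320.32 | — | $22,998.44
4 | $22,998.44 | $1,332.79 | $12,642.94 | — | $11,688.29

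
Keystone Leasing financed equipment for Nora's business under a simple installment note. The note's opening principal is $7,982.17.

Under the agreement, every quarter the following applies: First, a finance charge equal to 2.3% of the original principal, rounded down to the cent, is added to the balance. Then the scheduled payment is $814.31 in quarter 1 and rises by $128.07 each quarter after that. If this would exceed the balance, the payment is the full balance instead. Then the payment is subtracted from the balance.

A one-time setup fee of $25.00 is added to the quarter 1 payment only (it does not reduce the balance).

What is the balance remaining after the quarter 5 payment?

$3,547.82

Quarter 1: opening $7,982.17; interest $183.58 → $8,165.75; payment $814.31 (+ $25.00 fee); balance $7,351.44
Quarter 2: opening $7,351.44; interest $183.58 → $7,535.02; payment $942.38; balance $6,592.64
Quarter 3: opening $6,592.64; interest $183.58 → $6,776.22; payment $1,070.45; balance $5,705.77
Quarter 4: opening $5,705.77; interest $183.58 → $5,889.35; payment $1,198.52; balance $4,690.83
Quarter 5: opening $4,690.83; interest $183.58 → $4,874.41; payment $1,326.59; balance $3,547.82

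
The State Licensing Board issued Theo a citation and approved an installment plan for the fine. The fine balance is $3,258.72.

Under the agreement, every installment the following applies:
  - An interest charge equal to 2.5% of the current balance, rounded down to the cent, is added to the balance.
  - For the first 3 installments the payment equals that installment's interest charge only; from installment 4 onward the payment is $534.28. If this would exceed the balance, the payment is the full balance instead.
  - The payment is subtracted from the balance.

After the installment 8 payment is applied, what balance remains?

$878.56

Installment 1: $3,258.72 +$81.46 interest = $3,340.18; pay $81.46 → $3,258.72
Installment 2: $3,258.72 +$81.46 interest = $3,340.18; pay $81.46 → $3,258.72
Installment 3: $3,258.72 +$81.46 interest = $3,340.18; pay $81.46 → $3,258.72
Installment 4: $3,258.72 +$81.46 interest = $3,340.18; pay $534.28 → $2,805.90
Installment 5: $2,805.90 +$70.14 interest = $2,876.04; pay $534.28 → $2,341.76
Installment 6: $2,341.76 +$58.54 interest = $2,400.30; pay $534.28 → $1,866.02
Installment 7: $1,866.02 +$46.65 interest = $1,912.67; pay $534.28 → $1,378.39
Installment 8: $1,378.39 +$34.45 interest = $1,412.84; pay $534.28 → $878.56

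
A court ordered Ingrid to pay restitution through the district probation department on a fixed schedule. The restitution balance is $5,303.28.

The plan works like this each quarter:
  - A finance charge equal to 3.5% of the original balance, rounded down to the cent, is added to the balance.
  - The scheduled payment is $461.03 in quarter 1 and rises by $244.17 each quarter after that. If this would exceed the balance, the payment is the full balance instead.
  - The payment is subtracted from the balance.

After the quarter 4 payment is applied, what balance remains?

$2,736.58

Quarter 1: opening $5,303.28; interest $185.61 → $5,488.89; payment $461.03; balance $5,027.86
Quarter 2: opening $5,027.86; interest $185.61 → $5,213.47; payment $705.20; balance $4,508.27
Quarter 3: opening $4,508.27; interest $185.61 → $4,693.88; payment $949.37; balance $3,744.51
Quarter 4: opening $3,744.51; interest $185.61 → $3,930.12; payment $1,193.54; balance $2,736.58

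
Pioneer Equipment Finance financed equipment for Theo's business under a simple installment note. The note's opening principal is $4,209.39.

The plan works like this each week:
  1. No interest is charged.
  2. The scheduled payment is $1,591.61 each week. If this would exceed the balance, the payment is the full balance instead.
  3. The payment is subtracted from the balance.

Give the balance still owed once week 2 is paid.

$1,026.17

# | Opening | Payment | End bal
1 | $4,209.39 | $1,591.61 | $2,617.78
2 | $2,617.78 | $1,591.61 | $1,026.17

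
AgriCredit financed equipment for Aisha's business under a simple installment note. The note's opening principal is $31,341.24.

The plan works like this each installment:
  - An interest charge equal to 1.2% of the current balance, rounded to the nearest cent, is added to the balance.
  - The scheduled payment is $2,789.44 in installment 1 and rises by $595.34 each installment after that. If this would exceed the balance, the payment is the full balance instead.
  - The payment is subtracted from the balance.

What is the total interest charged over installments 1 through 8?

Installment 1: $31,341.24 +$376.09 interest = $31,717.33; pay $2,789.44 → $28,927.89
Installment 2: $28,927.89 +$347.13 interest = $29,275.02; pay $3,384.78 → $25,890.24
Installment 3: $25,890.24 +$310.68 interest = $26,200.92; pay $3,980.12 → $22,220.80
Installment 4: $22,220.80 +$266.65 interest = $22,487.45; pay $4,575.46 → $17,911.99
Installment 5: $17,911.99 +$214.94 interest = $18,126.93; pay $5,170.80 → $12,956.13
Installment 6: $12,956.13 +$155.47 interest = $13,111.60; pay $5,766.14 → $7,345.46
Installment 7: $7,345.46 +$88.15 interest = $7,433.61; pay $6,361.48 → $1,072.13
Installment 8: $1,072.13 +$12.87 interest = $1,085.00; pay $1,085.00 → $0.00
Total interest: $376.09 + $347.13 + $310.68 + $266.65 + $214.94 + $155.47 + $88.15 + $12.87 = $1,771.98

$1,771.98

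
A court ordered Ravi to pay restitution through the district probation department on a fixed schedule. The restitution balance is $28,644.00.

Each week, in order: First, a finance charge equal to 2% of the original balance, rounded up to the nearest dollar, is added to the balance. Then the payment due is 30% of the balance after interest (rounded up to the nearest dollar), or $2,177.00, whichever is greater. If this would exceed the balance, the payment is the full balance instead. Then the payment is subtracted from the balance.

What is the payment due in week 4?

$3,383.00

Week 1: $28,644.00 +$573.00 interest = $29,217.00; pay $8,766.00 → $20,451.00
Week 2: $20,451.00 +$573.00 interest = $21,024.00; pay $6,308.00 → $14,716.00
Week 3: $14,716.00 +$573.00 interest = $15,289.00; pay $4,587.00 → $10,702.00
Week 4: $10,702.00 +$573.00 interest = $11,275.00; pay $3,383.00 → $7,892.00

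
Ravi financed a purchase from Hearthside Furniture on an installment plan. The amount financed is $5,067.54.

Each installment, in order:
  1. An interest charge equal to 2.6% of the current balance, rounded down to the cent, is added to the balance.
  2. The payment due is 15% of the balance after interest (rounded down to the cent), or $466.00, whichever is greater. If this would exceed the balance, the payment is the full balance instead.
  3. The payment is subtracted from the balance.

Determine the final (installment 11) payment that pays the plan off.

# | Opening | Interest | Payment | End bal
1 | $5,067.54 | $131.75 | $779.89 | $4,419.40
2 | $4,419.40 | $114.90 | $680.14 | $3,854.16
3 | $3,854.16 | $100.20 | $593.15 | $3,361.21
4 | $3,361.21 | $87.39 | $517.29 | $2,931.31
5 | $2,931.31 | $76.21 | $466.00 | $2,541.52
6 | $2,541.52 | $66.07 | $466.00 | $2,141.59
7 | $2,141.59 | $55.68 | $466.00 | $1,731.27
8 | $1,731.27 | $45.01 | $466.00 | $1,310.28
9 | $1,310.28 | $34.06 | $466.00 | $878.34
10 | $878.34 | $22.83 | $466.00 | $435.17
11 | $435.17 | $11.31 | $446.48 | $0.00

$446.48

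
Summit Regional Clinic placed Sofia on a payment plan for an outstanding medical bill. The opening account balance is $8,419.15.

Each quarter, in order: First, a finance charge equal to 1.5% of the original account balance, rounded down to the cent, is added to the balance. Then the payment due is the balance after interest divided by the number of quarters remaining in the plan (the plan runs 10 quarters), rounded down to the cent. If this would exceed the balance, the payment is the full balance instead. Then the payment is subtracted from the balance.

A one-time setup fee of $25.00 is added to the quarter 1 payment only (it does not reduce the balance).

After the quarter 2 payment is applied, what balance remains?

# | Opening | Interest | Payment | Fee | End bal
1 | $8,419.15 | $126.28 | $854.54 | $25.00 | $7,690.89
2 | $7,690.89 | $126.28 | $868.57 | — | $6,948.60

$6,948.60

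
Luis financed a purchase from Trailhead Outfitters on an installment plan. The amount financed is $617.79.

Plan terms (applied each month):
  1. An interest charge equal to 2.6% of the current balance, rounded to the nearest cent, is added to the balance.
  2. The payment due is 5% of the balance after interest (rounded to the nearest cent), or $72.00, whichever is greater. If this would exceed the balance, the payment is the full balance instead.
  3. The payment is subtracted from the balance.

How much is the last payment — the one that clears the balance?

$60.22

# | Opening | Interest | Payment | End bal
1 | $617.79 | $16.06 | $72.00 | $561.85
2 | $561.85 | $14.61 | $72.00 | $504.46
3 | $504.46 | $13.12 | $72.00 | $445.58
4 | $445.58 | $11.59 | $72.00 | $385.17
5 | $385.17 | $10.01 | $72.00 | $323.18
6 | $323.18 | $8.40 | $72.00 | $259.58
7 | $259.58 | $6.75 | $72.00 | $194.33
8 | $194.33 | $5.05 | $72.00 | $127.38
9 | $127.38 | $3.31 | $72.00 | $58.69
10 | $58.69 | $1.53 | $60.22 | $0.00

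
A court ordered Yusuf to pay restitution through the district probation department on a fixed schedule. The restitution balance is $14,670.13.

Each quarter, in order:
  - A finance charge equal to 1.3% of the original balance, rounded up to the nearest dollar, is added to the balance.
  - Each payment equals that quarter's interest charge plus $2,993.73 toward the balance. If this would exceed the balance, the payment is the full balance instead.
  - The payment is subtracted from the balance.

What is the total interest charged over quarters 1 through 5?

Quarter 1: $14,670.13 +$191.00 interest = $14,861.13; pay $3,184.73 → $11,676.40
Quarter 2: $11,676.40 +$191.00 interest = $11,867.40; pay $3,184.73 → $8,682.67
Quarter 3: $8,682.67 +$191.00 interest = $8,873.67; pay $3,184.73 → $5,688.94
Quarter 4: $5,688.94 +$191.00 interest = $5,879.94; pay $3,184.73 → $2,695.21
Quarter 5: $2,695.21 +$191.00 interest = $2,886.21; pay $2,886.21 → $0.00
Total interest: $191.00 + $191.00 + $191.00 + $191.00 + $191.00 = $955.00

$955.00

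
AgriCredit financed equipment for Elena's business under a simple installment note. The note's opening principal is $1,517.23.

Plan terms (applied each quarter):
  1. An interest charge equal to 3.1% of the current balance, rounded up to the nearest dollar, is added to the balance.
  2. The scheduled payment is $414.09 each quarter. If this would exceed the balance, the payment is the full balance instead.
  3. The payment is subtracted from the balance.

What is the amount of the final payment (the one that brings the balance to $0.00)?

$394.96

Quarter 1: opening $1,517.23; interest $48.00 → $1,565.23; payment $414.09; balance $1,151.14
Quarter 2: opening $1,151.14; interest $36.00 → $1,187.14; payment $414.09; balance $773.05
Quarter 3: opening $773.05; interest $24.00 → $797.05; payment $414.09; balance $382.96
Quarter 4: opening $382.96; interest $12.00 → $394.96; payment $394.96; balance $0.00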